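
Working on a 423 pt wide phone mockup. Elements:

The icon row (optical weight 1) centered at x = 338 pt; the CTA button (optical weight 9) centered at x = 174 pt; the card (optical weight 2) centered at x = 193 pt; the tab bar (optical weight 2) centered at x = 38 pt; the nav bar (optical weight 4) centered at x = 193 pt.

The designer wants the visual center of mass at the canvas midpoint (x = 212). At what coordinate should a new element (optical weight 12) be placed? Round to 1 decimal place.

After adding the new element, total weight = 1 + 9 + 2 + 2 + 4 + 12 = 30.
x: target moment 30×212 = 6360; current 1·338 + 9·174 + 2·193 + 2·38 + 4·193 = 3138; the new element supplies 3222, so x = 3222/12 ≈ 268.50.

x ≈ 268.5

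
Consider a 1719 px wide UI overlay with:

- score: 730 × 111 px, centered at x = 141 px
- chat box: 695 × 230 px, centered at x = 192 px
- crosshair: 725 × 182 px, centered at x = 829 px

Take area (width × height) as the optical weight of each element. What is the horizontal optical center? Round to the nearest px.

x ≈ 406

Areas: score 730·111 = 81030, chat box 695·230 = 159850, crosshair 725·182 = 131950. Total weight = 372830.
Σw·x = 81030·141 + 159850·192 + 131950·829 = 151502980, so x̄ = 151502980/372830 ≈ 406.36.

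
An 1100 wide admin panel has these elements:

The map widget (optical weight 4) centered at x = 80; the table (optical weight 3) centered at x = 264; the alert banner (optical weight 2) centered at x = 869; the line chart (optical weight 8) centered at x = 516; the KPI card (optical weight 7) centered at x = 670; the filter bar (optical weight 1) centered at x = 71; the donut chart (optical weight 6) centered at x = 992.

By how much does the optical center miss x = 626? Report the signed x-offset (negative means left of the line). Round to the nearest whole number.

Total weight = 4 + 3 + 2 + 8 + 7 + 1 + 6 = 31.
x: moment 17691 / weight 31 ≈ 570.68
Against x = 626, that's 570.68 − 626 = -55.32.

≈ -55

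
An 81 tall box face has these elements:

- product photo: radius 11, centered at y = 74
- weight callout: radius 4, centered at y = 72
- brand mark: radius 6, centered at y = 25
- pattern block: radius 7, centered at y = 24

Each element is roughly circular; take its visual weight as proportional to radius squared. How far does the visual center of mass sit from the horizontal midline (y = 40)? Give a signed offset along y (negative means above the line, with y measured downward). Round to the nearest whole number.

r² weights: product photo 11² = 121, weight callout 4² = 16, brand mark 6² = 36, pattern block 7² = 49. Total = 222.
Σw·y = 121·74 + 16·72 + 36·25 + 49·24 = 12182, so ȳ = 12182/222 ≈ 54.87.
Difference: 54.87 − 40 ≈ 14.87.

≈ 15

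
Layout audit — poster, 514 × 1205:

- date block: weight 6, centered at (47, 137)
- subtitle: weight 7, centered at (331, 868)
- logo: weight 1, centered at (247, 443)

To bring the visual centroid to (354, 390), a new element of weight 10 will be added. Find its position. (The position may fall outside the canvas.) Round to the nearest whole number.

After adding the new element, total weight = 6 + 7 + 1 + 10 = 24.
x: need Σw·x = 24·354 = 8496. Existing = 6·47 + 7·331 + 1·247 = 2846. Remainder 5650 / 10 ≈ 565.00.
y: need Σw·y = 24·390 = 9360. Existing = 6·137 + 7·868 + 1·443 = 7341. Remainder 2019 / 10 ≈ 201.90.

(565, 202)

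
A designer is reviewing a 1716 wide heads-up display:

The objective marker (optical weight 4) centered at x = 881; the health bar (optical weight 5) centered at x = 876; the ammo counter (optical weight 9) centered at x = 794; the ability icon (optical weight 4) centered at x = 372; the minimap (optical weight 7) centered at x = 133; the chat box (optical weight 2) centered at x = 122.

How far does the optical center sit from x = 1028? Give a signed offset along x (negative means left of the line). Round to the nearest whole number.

Σw = 4 + 5 + 9 + 4 + 7 + 2 = 31.
x: moment 17713 / weight 31 ≈ 571.39
Difference: 571.39 − 1028 ≈ -456.61.

≈ -457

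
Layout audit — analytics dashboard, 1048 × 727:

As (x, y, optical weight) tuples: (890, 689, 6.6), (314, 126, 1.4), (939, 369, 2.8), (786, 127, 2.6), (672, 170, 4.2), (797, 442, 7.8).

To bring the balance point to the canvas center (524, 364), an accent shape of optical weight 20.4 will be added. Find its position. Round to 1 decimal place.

After adding the accent shape, total weight = 6.6 + 1.4 + 2.8 + 2.6 + 4.2 + 7.8 + 20.4 = 45.8.
x: need Σw·x = 45.8·524 = 23999.2. Existing = 6.6·890 + 1.4·314 + 2.8·939 + 2.6·786 + 4.2·672 + 7.8·797 = 20025.4. Remainder 3973.8 / 20.4 ≈ 194.79.
y: need Σw·y = 45.8·364 = 16671.2. Existing = 6.6·689 + 1.4·126 + 2.8·369 + 2.6·127 + 4.2·170 + 7.8·442 = 10248.8. Remainder 6422.4 / 20.4 ≈ 314.82.

(194.8, 314.8)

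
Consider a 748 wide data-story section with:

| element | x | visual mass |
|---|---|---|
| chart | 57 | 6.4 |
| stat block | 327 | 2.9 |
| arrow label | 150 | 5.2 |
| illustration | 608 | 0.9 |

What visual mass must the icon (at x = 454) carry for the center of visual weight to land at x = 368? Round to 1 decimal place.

Fixed elements: Σw = 6.4 + 2.9 + 5.2 + 0.9 = 15.4, Σw·x = 6.4·57 + 2.9·327 + 5.2·150 + 0.9·608 = 2640.3.
For the centroid to hit 368: (2640.3 + w·454) / (15.4 + w) = 368.
So w = (368·15.4 − 2640.3)/(454 − 368) = 3026.9/86 ≈ 35.20.

w ≈ 35.2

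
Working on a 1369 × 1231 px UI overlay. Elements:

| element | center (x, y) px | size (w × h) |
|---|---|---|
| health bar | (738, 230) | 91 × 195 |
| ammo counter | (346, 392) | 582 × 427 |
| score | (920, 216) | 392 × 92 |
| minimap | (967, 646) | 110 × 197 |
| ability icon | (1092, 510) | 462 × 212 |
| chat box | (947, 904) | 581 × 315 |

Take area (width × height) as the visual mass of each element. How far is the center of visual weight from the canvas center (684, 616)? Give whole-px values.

≈ 65 px

Areas: health bar 91·195 = 17745, ammo counter 582·427 = 248514, score 392·92 = 36064, minimap 110·197 = 21670, ability icon 462·212 = 97944, chat box 581·315 = 183015. Total weight = 604952.
Σw·x = 17745·738 + 248514·346 + 36064·920 + 21670·967 + 97944·1092 + 183015·947 = 433485477, so x̄ = 433485477/604952 ≈ 716.56.
Σw·y = 17745·230 + 248514·392 + 36064·216 + 21670·646 + 97944·510 + 183015·904 = 338684482, so ȳ = 338684482/604952 ≈ 559.85.
Offset from (684, 616): Δx ≈ 32.56, Δy ≈ -56.15; distance = √(Δx² + Δy²) ≈ 64.91.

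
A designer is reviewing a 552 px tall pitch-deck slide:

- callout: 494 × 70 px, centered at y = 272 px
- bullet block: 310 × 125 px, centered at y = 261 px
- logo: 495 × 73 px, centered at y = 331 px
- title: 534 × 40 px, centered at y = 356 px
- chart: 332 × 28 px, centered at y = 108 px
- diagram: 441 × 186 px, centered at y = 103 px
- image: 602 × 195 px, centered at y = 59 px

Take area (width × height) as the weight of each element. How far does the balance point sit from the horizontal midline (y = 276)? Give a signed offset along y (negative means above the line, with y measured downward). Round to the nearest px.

≈ -113 px

Areas: callout 494·70 = 34580, bullet block 310·125 = 38750, logo 495·73 = 36135, title 534·40 = 21360, chart 332·28 = 9296, diagram 441·186 = 82026, image 602·195 = 117390. Total weight = 339537.
y: moment 55463011 / weight 339537 ≈ 163.35
Offset from y = 276: 163.35 − 276 ≈ -112.65.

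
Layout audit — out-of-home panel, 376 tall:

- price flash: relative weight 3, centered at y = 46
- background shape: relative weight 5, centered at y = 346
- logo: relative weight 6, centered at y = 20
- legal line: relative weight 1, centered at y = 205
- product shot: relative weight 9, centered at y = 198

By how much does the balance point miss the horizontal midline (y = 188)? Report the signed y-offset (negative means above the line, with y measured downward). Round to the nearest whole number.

Weights sum to 3 + 5 + 6 + 1 + 9 = 24.
y-moment: 3·46 + 5·346 + 6·20 + 1·205 + 9·198 = 3975; centroid 3975/24 ≈ 165.62.
Against y = 188, that's 165.62 − 188 = -22.38.

≈ -22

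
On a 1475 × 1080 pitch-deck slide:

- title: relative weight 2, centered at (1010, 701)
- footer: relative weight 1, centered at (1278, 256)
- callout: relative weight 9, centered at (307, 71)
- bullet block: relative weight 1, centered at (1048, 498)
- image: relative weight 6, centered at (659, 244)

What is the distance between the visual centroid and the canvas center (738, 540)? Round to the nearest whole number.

Σw = 2 + 1 + 9 + 1 + 6 = 19.
x: (2·1010 + 1·1278 + 9·307 + 1·1048 + 6·659) / 19 = 11063 / 19 ≈ 582.26
y: (2·701 + 1·256 + 9·71 + 1·498 + 6·244) / 19 = 4259 / 19 ≈ 224.16
Relative to (738, 540): Δ = (-155.74, -315.84); |Δ| = √(-155.74² + -315.84²) ≈ 352.15.

≈ 352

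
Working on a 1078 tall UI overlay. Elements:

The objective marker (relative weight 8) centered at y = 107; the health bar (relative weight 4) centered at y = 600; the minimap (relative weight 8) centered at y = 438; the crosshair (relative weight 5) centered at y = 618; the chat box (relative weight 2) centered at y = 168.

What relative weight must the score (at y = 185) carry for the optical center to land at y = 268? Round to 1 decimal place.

w ≈ 35.5

Known weights sum to 8 + 4 + 8 + 5 + 2 = 27; their moment is 8·107 + 4·600 + 8·438 + 5·618 + 2·168 = 10186.
Set Σw·y/Σw = 268: (10186 + 185w) = 268·(27 + w).
So w = (268·27 − 10186)/(185 − 268) = -2950/-83 ≈ 35.54.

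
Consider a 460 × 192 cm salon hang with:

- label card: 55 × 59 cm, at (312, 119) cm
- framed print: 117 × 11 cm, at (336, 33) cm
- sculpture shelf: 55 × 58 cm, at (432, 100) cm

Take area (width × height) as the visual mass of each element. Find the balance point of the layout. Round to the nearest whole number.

(366, 97)

Taking area as weight: label card 55·59 = 3245, framed print 117·11 = 1287, sculpture shelf 55·58 = 3190. Sum 7722.
x-moment: 3245·312 + 1287·336 + 3190·432 = 2822952; centroid 2822952/7722 ≈ 365.57.
y-moment: 3245·119 + 1287·33 + 3190·100 = 747626; centroid 747626/7722 ≈ 96.82.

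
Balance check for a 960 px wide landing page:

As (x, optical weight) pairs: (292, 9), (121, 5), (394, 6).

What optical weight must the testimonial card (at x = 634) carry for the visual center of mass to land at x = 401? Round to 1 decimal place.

w ≈ 10.4

Known weights sum to 9 + 5 + 6 = 20; their moment is 9·292 + 5·121 + 6·394 = 5597.
For the centroid to hit 401: (5597 + w·634) / (20 + w) = 401.
So w = (401·20 − 5597)/(634 − 401) = 2423/233 ≈ 10.40.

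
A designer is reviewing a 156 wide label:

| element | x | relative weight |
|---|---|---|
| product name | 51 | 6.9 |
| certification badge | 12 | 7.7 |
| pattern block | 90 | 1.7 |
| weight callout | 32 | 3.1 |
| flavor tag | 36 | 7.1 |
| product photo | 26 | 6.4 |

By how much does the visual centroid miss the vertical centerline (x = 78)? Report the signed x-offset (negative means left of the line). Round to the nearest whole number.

≈ -44

Weights sum to 6.9 + 7.7 + 1.7 + 3.1 + 7.1 + 6.4 = 32.9.
x: (6.9·51 + 7.7·12 + 1.7·90 + 3.1·32 + 7.1·36 + 6.4·26) / 32.9 = 1118.5 / 32.9 ≈ 34.00
Against x = 78, that's 34.00 − 78 = -44.00.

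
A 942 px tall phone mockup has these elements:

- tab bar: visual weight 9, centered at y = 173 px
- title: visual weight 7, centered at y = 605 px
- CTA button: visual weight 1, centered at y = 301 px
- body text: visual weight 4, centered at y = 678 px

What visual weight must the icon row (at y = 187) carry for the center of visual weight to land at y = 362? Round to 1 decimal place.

Existing Σw = 21 (9 + 7 + 1 + 4); existing moment 9·173 + 7·605 + 1·301 + 4·678 = 8805.
Balance at y = 362 requires (8805 + w·187) / (21 + w) = 362.
Solving: w = (362·21 − 8805) / (187 − 362) = -1203 / -175 ≈ 6.87.

w ≈ 6.9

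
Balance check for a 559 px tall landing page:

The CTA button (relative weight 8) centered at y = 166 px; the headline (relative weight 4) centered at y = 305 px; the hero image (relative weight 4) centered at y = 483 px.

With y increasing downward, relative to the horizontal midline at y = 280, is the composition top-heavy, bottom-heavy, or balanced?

Weights sum to 8 + 4 + 4 = 16.
Σw·y = 8·166 + 4·305 + 4·483 = 4480, so ȳ = 4480/16 ≈ 280.00.
The centroid 280.00 matches the midline at 280, so the layout is balanced.

balanced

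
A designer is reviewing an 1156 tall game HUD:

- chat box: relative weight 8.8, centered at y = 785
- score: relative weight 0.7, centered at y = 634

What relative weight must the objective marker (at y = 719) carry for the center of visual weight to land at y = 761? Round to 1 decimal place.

w ≈ 2.9

Fixed elements: Σw = 8.8 + 0.7 = 9.5, Σw·y = 8.8·785 + 0.7·634 = 7351.8.
For the centroid to hit 761: (7351.8 + w·719) / (9.5 + w) = 761.
Rearranging, w·(719 − 761) = 761·9.5 − 7351.8 = -122.3, so w ≈ -122.3/-42 = 2.91.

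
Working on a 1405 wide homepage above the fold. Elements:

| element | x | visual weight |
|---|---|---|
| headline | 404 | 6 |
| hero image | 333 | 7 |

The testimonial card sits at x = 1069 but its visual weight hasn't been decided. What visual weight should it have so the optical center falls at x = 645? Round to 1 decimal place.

Fixed elements: Σw = 6 + 7 = 13, Σw·x = 6·404 + 7·333 = 4755.
For the centroid to hit 645: (4755 + w·1069) / (13 + w) = 645.
Solving: w = (645·13 − 4755) / (1069 − 645) = 3630 / 424 ≈ 8.56.

w ≈ 8.6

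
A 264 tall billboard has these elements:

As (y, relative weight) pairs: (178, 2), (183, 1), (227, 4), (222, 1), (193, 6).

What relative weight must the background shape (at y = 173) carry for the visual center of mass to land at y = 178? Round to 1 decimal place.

Fixed elements: Σw = 2 + 1 + 4 + 1 + 6 = 14, Σw·y = 2·178 + 1·183 + 4·227 + 1·222 + 6·193 = 2827.
For the centroid to hit 178: (2827 + w·173) / (14 + w) = 178.
Solving: w = (178·14 − 2827) / (173 − 178) = -335 / -5 ≈ 67.00.

w ≈ 67.0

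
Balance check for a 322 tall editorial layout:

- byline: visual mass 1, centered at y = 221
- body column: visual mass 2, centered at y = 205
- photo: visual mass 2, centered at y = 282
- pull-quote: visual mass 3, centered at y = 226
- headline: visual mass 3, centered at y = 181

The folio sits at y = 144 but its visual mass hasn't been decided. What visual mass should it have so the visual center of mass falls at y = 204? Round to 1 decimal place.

Existing Σw = 11 (1 + 2 + 2 + 3 + 3); existing moment 1·221 + 2·205 + 2·282 + 3·226 + 3·181 = 2416.
Balance at y = 204 requires (2416 + w·144) / (11 + w) = 204.
Solving: w = (204·11 − 2416) / (144 − 204) = -172 / -60 ≈ 2.87.

w ≈ 2.9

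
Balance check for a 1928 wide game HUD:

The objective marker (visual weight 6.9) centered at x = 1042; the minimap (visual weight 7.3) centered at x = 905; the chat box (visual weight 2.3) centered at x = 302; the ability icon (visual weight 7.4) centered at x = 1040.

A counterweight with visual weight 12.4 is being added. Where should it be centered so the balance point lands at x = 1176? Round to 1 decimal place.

x ≈ 1653.4

After adding the counterweight, total weight = 6.9 + 7.3 + 2.3 + 7.4 + 12.4 = 36.3.
x: need Σw·x = 36.3·1176 = 42688.8. Existing = 6.9·1042 + 7.3·905 + 2.3·302 + 7.4·1040 = 22186.9. Remainder 20501.9 / 12.4 ≈ 1653.38.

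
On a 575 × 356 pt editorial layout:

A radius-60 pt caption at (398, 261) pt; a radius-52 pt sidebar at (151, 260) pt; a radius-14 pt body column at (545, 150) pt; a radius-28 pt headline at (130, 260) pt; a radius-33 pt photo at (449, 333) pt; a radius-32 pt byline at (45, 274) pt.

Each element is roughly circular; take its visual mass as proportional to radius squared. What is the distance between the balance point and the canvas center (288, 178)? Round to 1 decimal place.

≈ 91.0 pt

Weights ∝ r²: caption 60² = 3600, sidebar 52² = 2704, body column 14² = 196, headline 28² = 784, photo 33² = 1089, byline 32² = 1024; Σw = 9397.
x-moment: 3600·398 + 2704·151 + 196·545 + 784·130 + 1089·449 + 1024·45 = 2584885; centroid 2584885/9397 ≈ 275.08.
y-moment: 3600·261 + 2704·260 + 196·150 + 784·260 + 1089·333 + 1024·274 = 2519093; centroid 2519093/9397 ≈ 268.07.
From (288, 178): dx = -12.92, dy = 90.07, so the distance is √(dx²+dy²) ≈ 91.00.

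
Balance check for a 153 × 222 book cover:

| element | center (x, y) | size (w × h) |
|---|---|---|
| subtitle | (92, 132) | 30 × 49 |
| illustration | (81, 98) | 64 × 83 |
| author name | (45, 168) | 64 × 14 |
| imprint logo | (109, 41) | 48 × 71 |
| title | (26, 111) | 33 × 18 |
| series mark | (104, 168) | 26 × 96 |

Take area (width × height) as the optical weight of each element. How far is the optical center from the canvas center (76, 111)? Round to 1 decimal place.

≈ 13.7

Areas → weights: subtitle 30·49 = 1470, illustration 64·83 = 5312, author name 64·14 = 896, imprint logo 48·71 = 3408, title 33·18 = 594, series mark 26·96 = 2496; Σw = 14176.
x-moment: 1470·92 + 5312·81 + 896·45 + 3408·109 + 594·26 + 2496·104 = 1252332; centroid 1252332/14176 ≈ 88.34.
y-moment: 1470·132 + 5312·98 + 896·168 + 3408·41 + 594·111 + 2496·168 = 1490134; centroid 1490134/14176 ≈ 105.12.
Offset from (76, 111): Δx ≈ 12.34, Δy ≈ -5.88; distance = √(Δx² + Δy²) ≈ 13.67.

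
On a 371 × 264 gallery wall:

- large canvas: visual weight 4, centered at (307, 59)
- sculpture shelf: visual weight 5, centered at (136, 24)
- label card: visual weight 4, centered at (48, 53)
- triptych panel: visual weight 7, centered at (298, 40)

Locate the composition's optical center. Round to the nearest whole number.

(209, 42)

Σw = 4 + 5 + 4 + 7 = 20.
x-moment: 4·307 + 5·136 + 4·48 + 7·298 = 4186; centroid 4186/20 ≈ 209.30.
y-moment: 4·59 + 5·24 + 4·53 + 7·40 = 848; centroid 848/20 ≈ 42.40.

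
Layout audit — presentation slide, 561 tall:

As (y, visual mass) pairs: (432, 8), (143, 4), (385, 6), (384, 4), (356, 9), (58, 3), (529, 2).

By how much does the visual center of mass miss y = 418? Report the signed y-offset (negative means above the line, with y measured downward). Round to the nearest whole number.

≈ -76

Weights sum to 8 + 4 + 6 + 4 + 9 + 3 + 2 = 36.
y: moment 12310 / weight 36 ≈ 341.94
Difference: 341.94 − 418 ≈ -76.06.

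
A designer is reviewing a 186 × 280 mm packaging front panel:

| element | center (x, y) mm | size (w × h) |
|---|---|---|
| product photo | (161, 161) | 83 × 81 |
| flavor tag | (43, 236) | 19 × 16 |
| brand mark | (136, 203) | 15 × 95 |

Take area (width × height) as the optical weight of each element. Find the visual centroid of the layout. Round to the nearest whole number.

Areas: product photo 83·81 = 6723, flavor tag 19·16 = 304, brand mark 15·95 = 1425. Total weight = 8452.
x: (6723·161 + 304·43 + 1425·136) / 8452 = 1289275 / 8452 ≈ 152.54
y: (6723·161 + 304·236 + 1425·203) / 8452 = 1443422 / 8452 ≈ 170.78

(153, 171)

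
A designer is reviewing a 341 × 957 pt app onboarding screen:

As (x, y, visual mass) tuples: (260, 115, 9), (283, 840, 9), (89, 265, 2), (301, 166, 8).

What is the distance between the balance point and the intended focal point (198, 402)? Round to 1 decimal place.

≈ 74.6 pt

Σw = 9 + 9 + 2 + 8 = 28.
Σw·x = 9·260 + 9·283 + 2·89 + 8·301 = 7473, so x̄ = 7473/28 ≈ 266.89.
Σw·y = 9·115 + 9·840 + 2·265 + 8·166 = 10453, so ȳ = 10453/28 ≈ 373.32.
From (198, 402): dx = 68.89, dy = -28.68, so the distance is √(dx²+dy²) ≈ 74.62.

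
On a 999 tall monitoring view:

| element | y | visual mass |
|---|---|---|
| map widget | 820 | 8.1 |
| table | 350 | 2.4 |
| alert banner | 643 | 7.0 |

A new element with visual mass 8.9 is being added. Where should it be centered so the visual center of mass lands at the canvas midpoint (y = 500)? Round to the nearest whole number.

New total weight: (8.1 + 2.4 + 7.0) + 8.9 = 26.4.
y: need Σw·y = 26.4·500 = 13200.0. Existing = 8.1·820 + 2.4·350 + 7.0·643 = 11983.0. Remainder 1217.0 / 8.9 ≈ 136.74.

y ≈ 137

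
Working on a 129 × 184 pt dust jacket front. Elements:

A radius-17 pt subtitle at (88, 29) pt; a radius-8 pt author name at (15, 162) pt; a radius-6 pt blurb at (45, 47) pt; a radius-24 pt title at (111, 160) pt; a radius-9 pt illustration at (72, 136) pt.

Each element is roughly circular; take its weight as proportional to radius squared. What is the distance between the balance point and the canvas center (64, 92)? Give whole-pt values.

≈ 39 pt

Weights ∝ r²: subtitle 17² = 289, author name 8² = 64, blurb 6² = 36, title 24² = 576, illustration 9² = 81; Σw = 1046.
x-moment: 289·88 + 64·15 + 36·45 + 576·111 + 81·72 = 97780; centroid 97780/1046 ≈ 93.48.
y-moment: 289·29 + 64·162 + 36·47 + 576·160 + 81·136 = 123617; centroid 123617/1046 ≈ 118.18.
Relative to (64, 92): Δ = (29.48, 26.18); |Δ| = √(29.48² + 26.18²) ≈ 39.43.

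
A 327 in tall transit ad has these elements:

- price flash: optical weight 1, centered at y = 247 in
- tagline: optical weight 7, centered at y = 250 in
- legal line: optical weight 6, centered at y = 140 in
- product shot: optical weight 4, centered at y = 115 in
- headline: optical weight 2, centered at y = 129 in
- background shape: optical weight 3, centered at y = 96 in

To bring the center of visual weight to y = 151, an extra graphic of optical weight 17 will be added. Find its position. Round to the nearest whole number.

y ≈ 129

New total weight: (1 + 7 + 6 + 4 + 2 + 3) + 17 = 40.
y: need Σw·y = 40·151 = 6040. Existing = 1·247 + 7·250 + 6·140 + 4·115 + 2·129 + 3·96 = 3843. Remainder 2197 / 17 ≈ 129.24.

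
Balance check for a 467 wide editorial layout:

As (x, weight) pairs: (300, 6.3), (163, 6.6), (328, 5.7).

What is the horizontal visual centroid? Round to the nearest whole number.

Total weight = 6.3 + 6.6 + 5.7 = 18.6.
x-moment: 6.3·300 + 6.6·163 + 5.7·328 = 4835.4; centroid 4835.4/18.6 ≈ 259.97.

x ≈ 260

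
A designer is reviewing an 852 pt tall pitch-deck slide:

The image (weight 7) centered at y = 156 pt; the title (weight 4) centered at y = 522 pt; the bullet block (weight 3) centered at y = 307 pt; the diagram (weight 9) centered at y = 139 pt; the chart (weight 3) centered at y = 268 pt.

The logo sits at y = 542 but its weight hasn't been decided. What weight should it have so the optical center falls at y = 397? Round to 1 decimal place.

Fixed elements: Σw = 7 + 4 + 3 + 9 + 3 = 26, Σw·y = 7·156 + 4·522 + 3·307 + 9·139 + 3·268 = 6156.
Set Σw·y/Σw = 397: (6156 + 542w) = 397·(26 + w).
Rearranging, w·(542 − 397) = 397·26 − 6156 = 4166, so w ≈ 4166/145 = 28.73.

w ≈ 28.7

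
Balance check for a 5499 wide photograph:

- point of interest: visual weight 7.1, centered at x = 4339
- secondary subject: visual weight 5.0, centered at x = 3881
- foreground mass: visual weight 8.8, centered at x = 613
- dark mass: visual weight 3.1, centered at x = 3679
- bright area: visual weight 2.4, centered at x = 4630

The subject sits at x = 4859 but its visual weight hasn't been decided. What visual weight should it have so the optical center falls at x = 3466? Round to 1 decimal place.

Fixed elements: Σw = 7.1 + 5.0 + 8.8 + 3.1 + 2.4 = 26.4, Σw·x = 7.1·4339 + 5.0·3881 + 8.8·613 + 3.1·3679 + 2.4·4630 = 78123.2.
Set Σw·x/Σw = 3466: (78123.2 + 4859w) = 3466·(26.4 + w).
Rearranging, w·(4859 − 3466) = 3466·26.4 − 78123.2 = 13379.2, so w ≈ 13379.2/1393 = 9.60.

w ≈ 9.6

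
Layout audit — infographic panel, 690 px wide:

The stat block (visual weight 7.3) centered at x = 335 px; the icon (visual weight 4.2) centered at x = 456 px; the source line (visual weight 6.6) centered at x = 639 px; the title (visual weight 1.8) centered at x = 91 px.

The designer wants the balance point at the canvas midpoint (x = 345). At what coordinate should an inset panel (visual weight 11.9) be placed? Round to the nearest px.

x ≈ 187

New total weight: (7.3 + 4.2 + 6.6 + 1.8) + 11.9 = 31.8.
x: target moment 31.8×345 = 10971.0; current 7.3·335 + 4.2·456 + 6.6·639 + 1.8·91 = 8741.9; the inset panel supplies 2229.1, so x = 2229.1/11.9 ≈ 187.32.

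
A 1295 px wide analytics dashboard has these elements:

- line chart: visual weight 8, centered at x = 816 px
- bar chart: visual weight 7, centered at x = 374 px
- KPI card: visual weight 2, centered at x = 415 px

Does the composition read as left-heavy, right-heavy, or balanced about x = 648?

Σw = 8 + 7 + 2 = 17.
x: (8·816 + 7·374 + 2·415) / 17 = 9976 / 17 ≈ 586.82
586.8 vs midline 648 → left-heavy.

left-heavy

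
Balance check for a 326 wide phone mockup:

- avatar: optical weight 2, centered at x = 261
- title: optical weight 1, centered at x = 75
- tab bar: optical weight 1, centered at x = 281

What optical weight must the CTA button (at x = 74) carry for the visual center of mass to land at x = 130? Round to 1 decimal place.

Existing Σw = 4 (2 + 1 + 1); existing moment 2·261 + 1·75 + 1·281 = 878.
Set Σw·x/Σw = 130: (878 + 74w) = 130·(4 + w).
Solving: w = (130·4 − 878) / (74 − 130) = -358 / -56 ≈ 6.39.

w ≈ 6.4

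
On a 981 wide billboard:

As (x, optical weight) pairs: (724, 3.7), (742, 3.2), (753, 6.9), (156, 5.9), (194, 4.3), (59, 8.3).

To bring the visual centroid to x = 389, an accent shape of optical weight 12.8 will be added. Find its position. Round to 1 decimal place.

New total weight: (3.7 + 3.2 + 6.9 + 5.9 + 4.3 + 8.3) + 12.8 = 45.1.
Along x: (12493.2 + 12.8·x) / 45.1 = 389 (existing moment 3.7·724 + 3.2·742 + 6.9·753 + 5.9·156 + 4.3·194 + 8.3·59 = 12493.2) ⇒ x = (17543.9 − 12493.2) / 12.8 ≈ 394.59.

x ≈ 394.6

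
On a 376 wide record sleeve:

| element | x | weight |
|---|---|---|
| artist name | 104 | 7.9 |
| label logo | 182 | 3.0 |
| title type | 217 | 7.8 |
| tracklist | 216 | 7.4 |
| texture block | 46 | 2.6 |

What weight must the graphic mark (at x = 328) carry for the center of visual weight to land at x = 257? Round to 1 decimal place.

Known weights sum to 7.9 + 3.0 + 7.8 + 7.4 + 2.6 = 28.7; their moment is 7.9·104 + 3.0·182 + 7.8·217 + 7.4·216 + 2.6·46 = 4778.2.
Set Σw·x/Σw = 257: (4778.2 + 328w) = 257·(28.7 + w).
So w = (257·28.7 − 4778.2)/(328 − 257) = 2597.7/71 ≈ 36.59.

w ≈ 36.6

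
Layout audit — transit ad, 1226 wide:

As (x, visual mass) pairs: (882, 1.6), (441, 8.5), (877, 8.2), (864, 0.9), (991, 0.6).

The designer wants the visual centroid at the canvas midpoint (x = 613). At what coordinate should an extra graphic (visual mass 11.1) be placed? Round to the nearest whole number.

With the extra graphic, Σw becomes 1.6 + 8.5 + 8.2 + 0.9 + 0.6 + 11.1 = 30.9.
x: target moment 30.9×613 = 18941.7; current 1.6·882 + 8.5·441 + 8.2·877 + 0.9·864 + 0.6·991 = 13723.3; the extra graphic supplies 5218.4, so x = 5218.4/11.1 ≈ 470.13.

x ≈ 470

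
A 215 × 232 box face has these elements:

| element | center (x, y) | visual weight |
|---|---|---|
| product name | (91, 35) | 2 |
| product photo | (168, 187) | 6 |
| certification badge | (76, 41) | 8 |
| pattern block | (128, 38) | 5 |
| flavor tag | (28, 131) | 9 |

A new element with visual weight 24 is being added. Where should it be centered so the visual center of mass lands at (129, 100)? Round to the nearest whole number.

New total weight: (2 + 6 + 8 + 5 + 9) + 24 = 54.
x: target moment 54×129 = 6966; current 2·91 + 6·168 + 8·76 + 5·128 + 9·28 = 2690; the new element supplies 4276, so x = 4276/24 ≈ 178.17.
y: target moment 54×100 = 5400; current 2·35 + 6·187 + 8·41 + 5·38 + 9·131 = 2889; the new element supplies 2511, so y = 2511/24 ≈ 104.62.

(178, 105)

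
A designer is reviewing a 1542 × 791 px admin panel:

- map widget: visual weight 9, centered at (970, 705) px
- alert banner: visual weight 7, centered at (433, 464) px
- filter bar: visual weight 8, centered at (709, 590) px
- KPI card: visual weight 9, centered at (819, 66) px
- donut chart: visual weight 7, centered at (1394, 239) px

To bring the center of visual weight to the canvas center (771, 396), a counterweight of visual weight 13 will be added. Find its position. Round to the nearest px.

(485, 339)

After adding the counterweight, total weight = 9 + 7 + 8 + 9 + 7 + 13 = 53.
x: target moment 53×771 = 40863; current 9·970 + 7·433 + 8·709 + 9·819 + 7·1394 = 34562; the counterweight supplies 6301, so x = 6301/13 ≈ 484.69.
y: target moment 53×396 = 20988; current 9·705 + 7·464 + 8·590 + 9·66 + 7·239 = 16580; the counterweight supplies 4408, so y = 4408/13 ≈ 339.08.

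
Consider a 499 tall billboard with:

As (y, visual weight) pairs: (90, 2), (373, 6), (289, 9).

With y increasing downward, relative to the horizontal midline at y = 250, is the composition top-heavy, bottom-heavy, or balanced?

bottom-heavy

Total weight = 2 + 6 + 9 = 17.
y-moment: 2·90 + 6·373 + 9·289 = 5019; centroid 5019/17 ≈ 295.24.
Since 295.2 is below (larger y than) 250, the composition reads bottom-heavy.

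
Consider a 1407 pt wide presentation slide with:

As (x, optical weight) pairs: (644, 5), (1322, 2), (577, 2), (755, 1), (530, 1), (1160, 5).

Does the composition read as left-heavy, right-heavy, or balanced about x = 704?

Σw = 5 + 2 + 2 + 1 + 1 + 5 = 16.
x: moment 14103 / weight 16 ≈ 881.44
Since 881.4 is right of 704, the composition reads right-heavy.

right-heavy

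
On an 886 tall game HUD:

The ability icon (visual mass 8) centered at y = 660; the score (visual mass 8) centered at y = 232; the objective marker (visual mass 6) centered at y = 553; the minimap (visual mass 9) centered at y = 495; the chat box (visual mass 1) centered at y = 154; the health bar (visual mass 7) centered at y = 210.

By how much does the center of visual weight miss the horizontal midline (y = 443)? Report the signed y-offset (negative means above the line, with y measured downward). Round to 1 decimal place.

≈ -19.1

Total weight = 8 + 8 + 6 + 9 + 1 + 7 = 39.
y-moment: 8·660 + 8·232 + 6·553 + 9·495 + 1·154 + 7·210 = 16533; centroid 16533/39 ≈ 423.92.
Against y = 443, that's 423.92 − 443 = -19.08.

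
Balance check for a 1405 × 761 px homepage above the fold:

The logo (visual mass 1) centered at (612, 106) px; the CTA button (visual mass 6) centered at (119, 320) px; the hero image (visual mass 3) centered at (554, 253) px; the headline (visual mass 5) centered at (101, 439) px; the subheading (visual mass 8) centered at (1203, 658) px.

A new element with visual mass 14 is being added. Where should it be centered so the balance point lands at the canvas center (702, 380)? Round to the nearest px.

(918, 273)

After adding the new element, total weight = 1 + 6 + 3 + 5 + 8 + 14 = 37.
x: target moment 37×702 = 25974; current 1·612 + 6·119 + 3·554 + 5·101 + 8·1203 = 13117; the new element supplies 12857, so x = 12857/14 ≈ 918.36.
y: target moment 37×380 = 14060; current 1·106 + 6·320 + 3·253 + 5·439 + 8·658 = 10244; the new element supplies 3816, so y = 3816/14 ≈ 272.57.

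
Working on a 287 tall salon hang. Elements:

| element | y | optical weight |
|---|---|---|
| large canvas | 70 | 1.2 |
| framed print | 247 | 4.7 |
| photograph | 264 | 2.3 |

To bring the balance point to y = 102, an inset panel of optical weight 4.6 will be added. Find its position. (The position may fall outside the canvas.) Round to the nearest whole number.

After adding the inset panel, total weight = 1.2 + 4.7 + 2.3 + 4.6 = 12.8.
Along y: (1852.1 + 4.6·y) / 12.8 = 102 (existing moment 1.2·70 + 4.7·247 + 2.3·264 = 1852.1) ⇒ y = (1305.6 − 1852.1) / 4.6 ≈ -118.80.

y ≈ -119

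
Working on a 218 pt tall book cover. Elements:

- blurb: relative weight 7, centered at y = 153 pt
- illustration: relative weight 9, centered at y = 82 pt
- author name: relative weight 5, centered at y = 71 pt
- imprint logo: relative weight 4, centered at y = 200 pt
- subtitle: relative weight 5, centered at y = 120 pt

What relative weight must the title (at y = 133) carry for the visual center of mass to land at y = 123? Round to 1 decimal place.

Existing Σw = 30 (7 + 9 + 5 + 4 + 5); existing moment 7·153 + 9·82 + 5·71 + 4·200 + 5·120 = 3564.
Balance at y = 123 requires (3564 + w·133) / (30 + w) = 123.
Solving: w = (123·30 − 3564) / (133 − 123) = 126 / 10 ≈ 12.60.

w ≈ 12.6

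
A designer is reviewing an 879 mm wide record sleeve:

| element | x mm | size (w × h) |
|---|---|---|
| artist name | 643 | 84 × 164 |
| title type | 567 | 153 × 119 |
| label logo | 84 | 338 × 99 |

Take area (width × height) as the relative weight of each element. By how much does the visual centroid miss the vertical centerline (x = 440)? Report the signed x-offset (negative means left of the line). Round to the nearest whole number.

≈ -104 mm

Areas: artist name 84·164 = 13776, title type 153·119 = 18207, label logo 338·99 = 33462. Total weight = 65445.
x: (13776·643 + 18207·567 + 33462·84) / 65445 = 21992145 / 65445 ≈ 336.04
Against x = 440, that's 336.04 − 440 = -103.96.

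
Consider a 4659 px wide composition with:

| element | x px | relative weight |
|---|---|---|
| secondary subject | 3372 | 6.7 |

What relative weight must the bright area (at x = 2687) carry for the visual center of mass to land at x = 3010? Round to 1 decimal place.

w ≈ 7.5

The single fixed element contributes weight 6.7, moment 6.7·3372 = 22592.4.
Set Σw·x/Σw = 3010: (22592.4 + 2687w) = 3010·(6.7 + w).
So w = (3010·6.7 − 22592.4)/(2687 − 3010) = -2425.4/-323 ≈ 7.51.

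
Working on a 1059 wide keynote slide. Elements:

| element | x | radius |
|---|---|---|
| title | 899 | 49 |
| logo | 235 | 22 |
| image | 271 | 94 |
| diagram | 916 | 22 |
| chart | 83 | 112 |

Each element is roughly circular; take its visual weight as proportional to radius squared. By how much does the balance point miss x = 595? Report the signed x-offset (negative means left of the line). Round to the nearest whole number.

Weights ∝ r²: title 49² = 2401, logo 22² = 484, image 94² = 8836, diagram 22² = 484, chart 112² = 12544; Σw = 24749.
Σw·x = 2401·899 + 484·235 + 8836·271 + 484·916 + 12544·83 = 6151291, so x̄ = 6151291/24749 ≈ 248.55.
Difference: 248.55 − 595 ≈ -346.45.

≈ -346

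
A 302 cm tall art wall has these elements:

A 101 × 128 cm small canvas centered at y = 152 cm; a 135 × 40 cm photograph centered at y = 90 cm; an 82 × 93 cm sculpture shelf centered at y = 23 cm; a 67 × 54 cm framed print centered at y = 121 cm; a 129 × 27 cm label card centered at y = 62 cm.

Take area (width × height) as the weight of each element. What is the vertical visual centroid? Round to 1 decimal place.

y ≈ 99.2

Areas: small canvas 101·128 = 12928, photograph 135·40 = 5400, sculpture shelf 82·93 = 7626, framed print 67·54 = 3618, label card 129·27 = 3483. Total weight = 33055.
y-moment: 12928·152 + 5400·90 + 7626·23 + 3618·121 + 3483·62 = 3280178; centroid 3280178/33055 ≈ 99.23.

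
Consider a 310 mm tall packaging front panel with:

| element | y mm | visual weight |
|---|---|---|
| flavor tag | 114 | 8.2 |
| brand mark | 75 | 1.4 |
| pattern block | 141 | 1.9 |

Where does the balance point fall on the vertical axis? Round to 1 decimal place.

y ≈ 113.7

Σw = 8.2 + 1.4 + 1.9 = 11.5.
y: (8.2·114 + 1.4·75 + 1.9·141) / 11.5 = 1307.7 / 11.5 ≈ 113.71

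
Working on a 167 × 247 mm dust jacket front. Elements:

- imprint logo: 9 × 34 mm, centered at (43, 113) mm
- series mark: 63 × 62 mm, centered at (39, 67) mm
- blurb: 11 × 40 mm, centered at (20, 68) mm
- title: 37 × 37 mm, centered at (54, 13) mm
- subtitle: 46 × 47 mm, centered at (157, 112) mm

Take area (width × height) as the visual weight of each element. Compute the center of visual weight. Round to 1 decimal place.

(71.8, 71.6)

Taking area as weight: imprint logo 9·34 = 306, series mark 63·62 = 3906, blurb 11·40 = 440, title 37·37 = 1369, subtitle 46·47 = 2162. Sum 8183.
Σw·x = 306·43 + 3906·39 + 440·20 + 1369·54 + 2162·157 = 587652, so x̄ = 587652/8183 ≈ 71.81.
Σw·y = 306·113 + 3906·67 + 440·68 + 1369·13 + 2162·112 = 586141, so ȳ = 586141/8183 ≈ 71.63.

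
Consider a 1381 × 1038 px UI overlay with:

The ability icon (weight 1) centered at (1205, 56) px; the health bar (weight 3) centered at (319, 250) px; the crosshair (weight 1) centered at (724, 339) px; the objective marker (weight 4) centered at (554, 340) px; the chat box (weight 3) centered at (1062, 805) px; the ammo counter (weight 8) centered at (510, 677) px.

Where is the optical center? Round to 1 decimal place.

(618.4, 516.8)

Total weight = 1 + 3 + 1 + 4 + 3 + 8 = 20.
Σw·x = 1·1205 + 3·319 + 1·724 + 4·554 + 3·1062 + 8·510 = 12368, so x̄ = 12368/20 ≈ 618.40.
Σw·y = 1·56 + 3·250 + 1·339 + 4·340 + 3·805 + 8·677 = 10336, so ȳ = 10336/20 ≈ 516.80.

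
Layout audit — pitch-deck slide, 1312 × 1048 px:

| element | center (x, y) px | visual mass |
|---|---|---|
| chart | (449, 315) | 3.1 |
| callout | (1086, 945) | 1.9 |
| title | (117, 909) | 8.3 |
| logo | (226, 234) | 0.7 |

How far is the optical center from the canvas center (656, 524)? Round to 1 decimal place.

Weights sum to 3.1 + 1.9 + 8.3 + 0.7 = 14.0.
Σw·x = 3.1·449 + 1.9·1086 + 8.3·117 + 0.7·226 = 4584.6, so x̄ = 4584.6/14.0 ≈ 327.47.
Σw·y = 3.1·315 + 1.9·945 + 8.3·909 + 0.7·234 = 10480.5, so ȳ = 10480.5/14.0 ≈ 748.61.
Relative to (656, 524): Δ = (-328.53, 224.61); |Δ| = √(-328.53² + 224.61²) ≈ 397.97.

≈ 398.0 px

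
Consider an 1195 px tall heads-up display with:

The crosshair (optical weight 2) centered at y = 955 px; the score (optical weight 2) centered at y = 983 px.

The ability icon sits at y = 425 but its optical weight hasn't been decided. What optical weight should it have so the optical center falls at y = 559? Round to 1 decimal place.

Fixed elements: Σw = 2 + 2 = 4, Σw·y = 2·955 + 2·983 = 3876.
Set Σw·y/Σw = 559: (3876 + 425w) = 559·(4 + w).
Solving: w = (559·4 − 3876) / (425 − 559) = -1640 / -134 ≈ 12.24.

w ≈ 12.2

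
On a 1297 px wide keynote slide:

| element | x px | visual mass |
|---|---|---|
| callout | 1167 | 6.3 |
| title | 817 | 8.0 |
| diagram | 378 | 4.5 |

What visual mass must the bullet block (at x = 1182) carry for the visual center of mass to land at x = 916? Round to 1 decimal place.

Fixed elements: Σw = 6.3 + 8.0 + 4.5 = 18.8, Σw·x = 6.3·1167 + 8.0·817 + 4.5·378 = 15589.1.
Balance at x = 916 requires (15589.1 + w·1182) / (18.8 + w) = 916.
Solving: w = (916·18.8 − 15589.1) / (1182 − 916) = 1631.7 / 266 ≈ 6.13.

w ≈ 6.1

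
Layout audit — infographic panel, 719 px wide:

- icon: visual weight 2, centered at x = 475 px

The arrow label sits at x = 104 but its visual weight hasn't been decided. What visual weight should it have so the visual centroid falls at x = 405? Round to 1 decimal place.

w ≈ 0.5

The single fixed element contributes weight 2, moment 2·475 = 950.
Set Σw·x/Σw = 405: (950 + 104w) = 405·(2 + w).
Rearranging, w·(104 − 405) = 405·2 − 950 = -140, so w ≈ -140/-301 = 0.47.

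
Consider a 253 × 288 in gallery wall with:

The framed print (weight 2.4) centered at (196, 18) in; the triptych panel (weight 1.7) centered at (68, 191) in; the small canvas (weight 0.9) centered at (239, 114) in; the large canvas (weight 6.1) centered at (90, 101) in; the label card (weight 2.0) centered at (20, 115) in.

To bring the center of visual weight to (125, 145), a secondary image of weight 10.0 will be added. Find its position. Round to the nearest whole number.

After adding the secondary image, total weight = 2.4 + 1.7 + 0.9 + 6.1 + 2.0 + 10.0 = 23.1.
x: target moment 23.1×125 = 2887.5; current 2.4·196 + 1.7·68 + 0.9·239 + 6.1·90 + 2.0·20 = 1390.1; the secondary image supplies 1497.4, so x = 1497.4/10.0 ≈ 149.74.
y: target moment 23.1×145 = 3349.5; current 2.4·18 + 1.7·191 + 0.9·114 + 6.1·101 + 2.0·115 = 1316.6; the secondary image supplies 2032.9, so y = 2032.9/10.0 ≈ 203.29.

(150, 203)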